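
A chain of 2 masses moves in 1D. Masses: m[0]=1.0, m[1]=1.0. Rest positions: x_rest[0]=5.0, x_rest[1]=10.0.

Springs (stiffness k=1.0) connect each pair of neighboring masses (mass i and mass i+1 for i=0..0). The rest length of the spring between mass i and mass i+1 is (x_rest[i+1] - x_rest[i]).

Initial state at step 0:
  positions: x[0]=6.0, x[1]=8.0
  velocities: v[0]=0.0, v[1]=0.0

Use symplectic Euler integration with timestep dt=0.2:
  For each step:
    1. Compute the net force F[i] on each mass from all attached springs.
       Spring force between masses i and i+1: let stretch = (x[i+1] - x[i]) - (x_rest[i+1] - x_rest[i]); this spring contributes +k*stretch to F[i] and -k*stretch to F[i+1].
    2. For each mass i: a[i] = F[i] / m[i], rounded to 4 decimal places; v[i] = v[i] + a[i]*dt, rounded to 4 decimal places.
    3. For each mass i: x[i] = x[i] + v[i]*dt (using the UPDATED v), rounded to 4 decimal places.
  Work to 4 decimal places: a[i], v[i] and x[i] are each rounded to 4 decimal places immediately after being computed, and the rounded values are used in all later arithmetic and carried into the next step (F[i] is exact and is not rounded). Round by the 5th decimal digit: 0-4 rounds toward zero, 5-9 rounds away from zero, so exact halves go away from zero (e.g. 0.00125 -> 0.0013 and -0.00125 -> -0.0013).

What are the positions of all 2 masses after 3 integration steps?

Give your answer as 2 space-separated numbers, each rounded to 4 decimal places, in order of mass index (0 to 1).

Answer: 5.3272 8.6728

Derivation:
Step 0: x=[6.0000 8.0000] v=[0.0000 0.0000]
Step 1: x=[5.8800 8.1200] v=[-0.6000 0.6000]
Step 2: x=[5.6496 8.3504] v=[-1.1520 1.1520]
Step 3: x=[5.3272 8.6728] v=[-1.6118 1.6118]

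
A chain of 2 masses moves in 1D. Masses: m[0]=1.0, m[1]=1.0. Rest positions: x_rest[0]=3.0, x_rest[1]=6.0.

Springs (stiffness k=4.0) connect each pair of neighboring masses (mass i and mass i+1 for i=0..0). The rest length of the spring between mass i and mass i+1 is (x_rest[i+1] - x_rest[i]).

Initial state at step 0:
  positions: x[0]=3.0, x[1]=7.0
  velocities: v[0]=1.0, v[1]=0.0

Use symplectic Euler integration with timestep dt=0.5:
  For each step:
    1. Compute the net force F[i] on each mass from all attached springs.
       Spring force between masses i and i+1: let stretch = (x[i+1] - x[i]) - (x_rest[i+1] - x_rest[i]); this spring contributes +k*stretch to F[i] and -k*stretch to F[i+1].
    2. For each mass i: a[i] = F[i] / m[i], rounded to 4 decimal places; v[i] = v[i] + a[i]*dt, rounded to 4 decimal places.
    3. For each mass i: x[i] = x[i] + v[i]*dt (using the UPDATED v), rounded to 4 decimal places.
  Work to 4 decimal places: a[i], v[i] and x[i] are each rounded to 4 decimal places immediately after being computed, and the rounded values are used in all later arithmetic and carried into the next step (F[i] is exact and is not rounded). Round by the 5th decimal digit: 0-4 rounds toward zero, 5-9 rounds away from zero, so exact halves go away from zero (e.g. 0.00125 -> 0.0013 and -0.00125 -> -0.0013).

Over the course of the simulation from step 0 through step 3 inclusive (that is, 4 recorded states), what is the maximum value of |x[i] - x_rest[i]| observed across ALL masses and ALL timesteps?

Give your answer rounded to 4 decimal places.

Answer: 2.0000

Derivation:
Step 0: x=[3.0000 7.0000] v=[1.0000 0.0000]
Step 1: x=[4.5000 6.0000] v=[3.0000 -2.0000]
Step 2: x=[4.5000 6.5000] v=[0.0000 1.0000]
Step 3: x=[3.5000 8.0000] v=[-2.0000 3.0000]
Max displacement = 2.0000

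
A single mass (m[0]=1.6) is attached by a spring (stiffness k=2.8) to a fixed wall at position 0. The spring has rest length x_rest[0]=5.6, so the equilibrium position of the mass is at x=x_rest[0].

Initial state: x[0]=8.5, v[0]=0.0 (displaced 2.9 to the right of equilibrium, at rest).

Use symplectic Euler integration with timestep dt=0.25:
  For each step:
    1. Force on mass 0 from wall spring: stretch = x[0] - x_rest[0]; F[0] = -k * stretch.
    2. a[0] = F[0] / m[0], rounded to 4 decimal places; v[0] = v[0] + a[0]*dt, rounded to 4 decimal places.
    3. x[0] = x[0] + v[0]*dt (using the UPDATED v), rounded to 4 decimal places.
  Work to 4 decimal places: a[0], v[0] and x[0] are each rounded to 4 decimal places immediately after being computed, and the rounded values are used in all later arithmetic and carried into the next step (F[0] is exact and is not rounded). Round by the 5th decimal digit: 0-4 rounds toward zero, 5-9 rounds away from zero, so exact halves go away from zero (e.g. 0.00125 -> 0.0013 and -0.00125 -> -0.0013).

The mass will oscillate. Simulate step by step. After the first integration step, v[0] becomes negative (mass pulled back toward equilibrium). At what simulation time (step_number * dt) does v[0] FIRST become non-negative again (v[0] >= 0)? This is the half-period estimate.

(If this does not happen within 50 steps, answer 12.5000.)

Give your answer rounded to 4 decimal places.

Step 0: x=[8.5000] v=[0.0000]
Step 1: x=[8.1828] v=[-1.2688]
Step 2: x=[7.5831] v=[-2.3988]
Step 3: x=[6.7665] v=[-3.2664]
Step 4: x=[5.8223] v=[-3.7768]
Step 5: x=[4.8538] v=[-3.8741]
Step 6: x=[3.9669] v=[-3.5476]
Step 7: x=[3.2586] v=[-2.8331]
Step 8: x=[2.8064] v=[-1.8087]
Step 9: x=[2.6598] v=[-0.5865]
Step 10: x=[2.8348] v=[0.6999]
First v>=0 after going negative at step 10, time=2.5000

Answer: 2.5000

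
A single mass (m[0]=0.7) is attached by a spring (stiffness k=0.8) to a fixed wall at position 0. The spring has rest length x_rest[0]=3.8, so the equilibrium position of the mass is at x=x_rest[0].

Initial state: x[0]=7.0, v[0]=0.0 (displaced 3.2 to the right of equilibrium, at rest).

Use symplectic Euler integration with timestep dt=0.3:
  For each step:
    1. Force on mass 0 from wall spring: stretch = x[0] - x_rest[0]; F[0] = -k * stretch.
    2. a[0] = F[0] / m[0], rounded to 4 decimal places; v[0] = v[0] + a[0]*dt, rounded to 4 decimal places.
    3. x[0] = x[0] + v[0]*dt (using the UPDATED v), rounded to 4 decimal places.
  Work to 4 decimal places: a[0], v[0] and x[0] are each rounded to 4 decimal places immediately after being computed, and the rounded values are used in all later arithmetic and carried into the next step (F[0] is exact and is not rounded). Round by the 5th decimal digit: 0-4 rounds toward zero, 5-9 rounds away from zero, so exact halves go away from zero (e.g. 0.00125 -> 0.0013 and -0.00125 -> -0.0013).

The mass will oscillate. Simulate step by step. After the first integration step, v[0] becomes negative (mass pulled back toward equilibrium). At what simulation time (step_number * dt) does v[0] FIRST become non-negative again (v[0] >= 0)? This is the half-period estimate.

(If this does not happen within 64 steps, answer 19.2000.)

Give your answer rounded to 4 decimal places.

Answer: 3.0000

Derivation:
Step 0: x=[7.0000] v=[0.0000]
Step 1: x=[6.6709] v=[-1.0971]
Step 2: x=[6.0465] v=[-2.0814]
Step 3: x=[5.1910] v=[-2.8516]
Step 4: x=[4.1925] v=[-3.3285]
Step 5: x=[3.1536] v=[-3.4631]
Step 6: x=[2.1812] v=[-3.2415]
Step 7: x=[1.3753] v=[-2.6865]
Step 8: x=[0.8187] v=[-1.8552]
Step 9: x=[0.5688] v=[-0.8330]
Step 10: x=[0.6512] v=[0.2748]
First v>=0 after going negative at step 10, time=3.0000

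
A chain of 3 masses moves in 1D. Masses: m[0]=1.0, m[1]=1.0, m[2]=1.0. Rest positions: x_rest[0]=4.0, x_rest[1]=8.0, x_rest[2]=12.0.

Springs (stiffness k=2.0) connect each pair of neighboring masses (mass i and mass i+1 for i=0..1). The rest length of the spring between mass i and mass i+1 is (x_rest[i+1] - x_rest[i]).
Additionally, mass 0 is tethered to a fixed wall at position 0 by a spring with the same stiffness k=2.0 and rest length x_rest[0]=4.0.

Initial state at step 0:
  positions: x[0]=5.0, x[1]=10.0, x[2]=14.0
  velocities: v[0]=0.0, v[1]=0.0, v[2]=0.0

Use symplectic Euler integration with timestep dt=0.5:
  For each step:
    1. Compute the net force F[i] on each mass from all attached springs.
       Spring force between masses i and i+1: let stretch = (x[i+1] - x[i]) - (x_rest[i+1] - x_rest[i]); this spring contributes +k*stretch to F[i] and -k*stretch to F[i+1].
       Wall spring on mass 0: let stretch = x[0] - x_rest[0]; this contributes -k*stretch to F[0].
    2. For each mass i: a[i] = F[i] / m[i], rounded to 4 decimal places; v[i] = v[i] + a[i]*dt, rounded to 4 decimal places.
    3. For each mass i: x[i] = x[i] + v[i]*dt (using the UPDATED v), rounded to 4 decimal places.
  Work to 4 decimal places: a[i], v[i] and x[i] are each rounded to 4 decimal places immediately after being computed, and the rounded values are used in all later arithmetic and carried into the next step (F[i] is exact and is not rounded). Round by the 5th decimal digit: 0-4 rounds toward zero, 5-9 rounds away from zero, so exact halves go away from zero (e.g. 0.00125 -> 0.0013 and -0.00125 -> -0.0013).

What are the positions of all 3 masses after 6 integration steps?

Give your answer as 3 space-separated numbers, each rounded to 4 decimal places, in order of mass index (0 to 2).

Step 0: x=[5.0000 10.0000 14.0000] v=[0.0000 0.0000 0.0000]
Step 1: x=[5.0000 9.5000 14.0000] v=[0.0000 -1.0000 0.0000]
Step 2: x=[4.7500 9.0000 13.7500] v=[-0.5000 -1.0000 -0.5000]
Step 3: x=[4.2500 8.7500 13.1250] v=[-1.0000 -0.5000 -1.2500]
Step 4: x=[3.8750 8.4375 12.3125] v=[-0.7500 -0.6250 -1.6250]
Step 5: x=[3.8438 7.7813 11.5625] v=[-0.0625 -1.3125 -1.5000]
Step 6: x=[3.8594 7.0469 10.9219] v=[0.0312 -1.4688 -1.2812]

Answer: 3.8594 7.0469 10.9219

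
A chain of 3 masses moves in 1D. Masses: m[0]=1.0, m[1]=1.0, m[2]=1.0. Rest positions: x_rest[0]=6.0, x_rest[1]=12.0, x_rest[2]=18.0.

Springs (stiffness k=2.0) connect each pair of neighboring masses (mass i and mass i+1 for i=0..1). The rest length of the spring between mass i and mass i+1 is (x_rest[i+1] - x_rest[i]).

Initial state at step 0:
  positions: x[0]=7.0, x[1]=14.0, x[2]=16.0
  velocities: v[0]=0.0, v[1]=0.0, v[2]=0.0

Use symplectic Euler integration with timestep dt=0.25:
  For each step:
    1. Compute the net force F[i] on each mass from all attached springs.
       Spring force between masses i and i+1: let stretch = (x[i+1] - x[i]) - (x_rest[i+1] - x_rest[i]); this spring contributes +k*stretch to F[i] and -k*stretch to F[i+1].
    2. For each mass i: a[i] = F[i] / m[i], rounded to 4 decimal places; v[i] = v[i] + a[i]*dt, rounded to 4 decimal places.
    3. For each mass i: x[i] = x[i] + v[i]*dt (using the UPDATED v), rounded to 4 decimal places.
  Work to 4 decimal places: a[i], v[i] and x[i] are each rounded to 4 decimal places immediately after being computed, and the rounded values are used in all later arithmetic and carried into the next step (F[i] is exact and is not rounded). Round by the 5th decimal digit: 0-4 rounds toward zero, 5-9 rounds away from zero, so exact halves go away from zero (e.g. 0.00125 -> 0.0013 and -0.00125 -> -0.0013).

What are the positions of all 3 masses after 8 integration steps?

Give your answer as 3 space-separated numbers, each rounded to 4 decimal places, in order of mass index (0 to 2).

Answer: 4.3423 13.2896 19.3683

Derivation:
Step 0: x=[7.0000 14.0000 16.0000] v=[0.0000 0.0000 0.0000]
Step 1: x=[7.1250 13.3750 16.5000] v=[0.5000 -2.5000 2.0000]
Step 2: x=[7.2813 12.3594 17.3594] v=[0.6250 -4.0625 3.4375]
Step 3: x=[7.3223 11.3340 18.3438] v=[0.1641 -4.1016 3.9375]
Step 4: x=[7.1148 10.6834 19.2020] v=[-0.8301 -2.6026 3.4326]
Step 5: x=[6.6034 10.6515 19.7453] v=[-2.0458 -0.1276 2.1733]
Step 6: x=[5.8480 11.2503 19.9019] v=[-3.0218 2.3953 0.6264]
Step 7: x=[5.0178 12.2553 19.7271] v=[-3.3207 4.0200 -0.6994]
Step 8: x=[4.3423 13.2896 19.3683] v=[-2.7020 4.1372 -1.4353]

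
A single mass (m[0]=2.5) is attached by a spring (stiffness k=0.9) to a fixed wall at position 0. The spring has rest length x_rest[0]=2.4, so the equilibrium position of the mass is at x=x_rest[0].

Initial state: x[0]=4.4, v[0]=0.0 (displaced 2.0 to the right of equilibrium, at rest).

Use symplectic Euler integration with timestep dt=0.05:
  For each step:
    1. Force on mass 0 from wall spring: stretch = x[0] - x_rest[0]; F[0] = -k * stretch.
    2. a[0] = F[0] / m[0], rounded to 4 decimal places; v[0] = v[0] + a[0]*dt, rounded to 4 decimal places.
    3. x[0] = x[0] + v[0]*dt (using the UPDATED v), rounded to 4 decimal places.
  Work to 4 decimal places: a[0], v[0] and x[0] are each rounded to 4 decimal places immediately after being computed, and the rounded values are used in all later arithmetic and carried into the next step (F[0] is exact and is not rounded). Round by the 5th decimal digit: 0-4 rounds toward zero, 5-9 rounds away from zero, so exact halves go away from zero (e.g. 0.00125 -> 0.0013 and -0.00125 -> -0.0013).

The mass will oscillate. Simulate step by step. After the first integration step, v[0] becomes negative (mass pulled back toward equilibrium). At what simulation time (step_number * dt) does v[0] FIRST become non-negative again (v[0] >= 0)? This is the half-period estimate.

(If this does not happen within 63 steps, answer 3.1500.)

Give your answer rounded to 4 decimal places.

Step 0: x=[4.4000] v=[0.0000]
Step 1: x=[4.3982] v=[-0.0360]
Step 2: x=[4.3946] v=[-0.0720]
Step 3: x=[4.3892] v=[-0.1079]
Step 4: x=[4.3820] v=[-0.1437]
Step 5: x=[4.3730] v=[-0.1794]
Step 6: x=[4.3623] v=[-0.2149]
Step 7: x=[4.3498] v=[-0.2502]
Step 8: x=[4.3355] v=[-0.2853]
Step 9: x=[4.3195] v=[-0.3201]
Step 10: x=[4.3018] v=[-0.3547]
Step 11: x=[4.2824] v=[-0.3889]
Step 12: x=[4.2613] v=[-0.4228]
Step 13: x=[4.2385] v=[-0.4563]
Step 14: x=[4.2140] v=[-0.4894]
Step 15: x=[4.1879] v=[-0.5221]
Step 16: x=[4.1602] v=[-0.5543]
Step 17: x=[4.1309] v=[-0.5860]
Step 18: x=[4.1000] v=[-0.6172]
Step 19: x=[4.0676] v=[-0.6478]
Step 20: x=[4.0337] v=[-0.6778]
Step 21: x=[3.9983] v=[-0.7072]
Step 22: x=[3.9615] v=[-0.7360]
Step 23: x=[3.9233] v=[-0.7641]
Step 24: x=[3.8837] v=[-0.7915]
Step 25: x=[3.8428] v=[-0.8182]
Step 26: x=[3.8006] v=[-0.8442]
Step 27: x=[3.7571] v=[-0.8694]
Step 28: x=[3.7124] v=[-0.8938]
Step 29: x=[3.6665] v=[-0.9174]
Step 30: x=[3.6195] v=[-0.9402]
Step 31: x=[3.5714] v=[-0.9622]
Step 32: x=[3.5222] v=[-0.9833]
Step 33: x=[3.4720] v=[-1.0035]
Step 34: x=[3.4209] v=[-1.0228]
Step 35: x=[3.3688] v=[-1.0412]
Step 36: x=[3.3159] v=[-1.0586]
Step 37: x=[3.2621] v=[-1.0751]
Step 38: x=[3.2076] v=[-1.0906]
Step 39: x=[3.1523] v=[-1.1051]
Step 40: x=[3.0964] v=[-1.1186]
Step 41: x=[3.0398] v=[-1.1311]
Step 42: x=[2.9827] v=[-1.1426]
Step 43: x=[2.9250] v=[-1.1531]
Step 44: x=[2.8669] v=[-1.1626]
Step 45: x=[2.8084] v=[-1.1710]
Step 46: x=[2.7495] v=[-1.1784]
Step 47: x=[2.6903] v=[-1.1847]
Step 48: x=[2.6308] v=[-1.1899]
Step 49: x=[2.5711] v=[-1.1941]
Step 50: x=[2.5112] v=[-1.1972]
Step 51: x=[2.4512] v=[-1.1992]
Step 52: x=[2.3912] v=[-1.2001]
Step 53: x=[2.3312] v=[-1.1999]
Step 54: x=[2.2713] v=[-1.1987]
Step 55: x=[2.2115] v=[-1.1964]
Step 56: x=[2.1519] v=[-1.1930]
Step 57: x=[2.0925] v=[-1.1885]
Step 58: x=[2.0334] v=[-1.1830]
Step 59: x=[1.9746] v=[-1.1764]
Step 60: x=[1.9162] v=[-1.1687]
Step 61: x=[1.8582] v=[-1.1600]
Step 62: x=[1.8007] v=[-1.1503]
Step 63: x=[1.7437] v=[-1.1395]
v[0] did not become non-negative within 63 steps; using fallback time=3.1500

Answer: 3.1500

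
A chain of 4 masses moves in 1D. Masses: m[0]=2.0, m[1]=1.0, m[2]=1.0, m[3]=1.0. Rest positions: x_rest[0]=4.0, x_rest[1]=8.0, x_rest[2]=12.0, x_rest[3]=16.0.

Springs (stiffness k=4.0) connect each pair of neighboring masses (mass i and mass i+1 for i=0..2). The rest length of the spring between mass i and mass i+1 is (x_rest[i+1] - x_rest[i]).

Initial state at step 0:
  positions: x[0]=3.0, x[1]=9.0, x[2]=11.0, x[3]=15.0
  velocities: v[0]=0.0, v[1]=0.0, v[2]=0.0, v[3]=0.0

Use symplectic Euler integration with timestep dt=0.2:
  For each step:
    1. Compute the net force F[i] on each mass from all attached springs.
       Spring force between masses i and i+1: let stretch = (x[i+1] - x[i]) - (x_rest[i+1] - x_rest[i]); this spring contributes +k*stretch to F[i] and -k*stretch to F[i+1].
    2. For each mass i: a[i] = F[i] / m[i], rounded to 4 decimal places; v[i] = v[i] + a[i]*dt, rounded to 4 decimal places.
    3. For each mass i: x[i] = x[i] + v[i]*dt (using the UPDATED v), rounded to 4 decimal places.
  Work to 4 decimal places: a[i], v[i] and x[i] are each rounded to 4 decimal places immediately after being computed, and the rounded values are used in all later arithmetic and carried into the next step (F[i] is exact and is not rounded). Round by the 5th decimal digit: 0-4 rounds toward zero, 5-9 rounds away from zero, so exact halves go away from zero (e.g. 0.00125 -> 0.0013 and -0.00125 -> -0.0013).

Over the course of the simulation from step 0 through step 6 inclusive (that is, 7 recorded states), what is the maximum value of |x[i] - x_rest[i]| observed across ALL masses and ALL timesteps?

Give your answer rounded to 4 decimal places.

Step 0: x=[3.0000 9.0000 11.0000 15.0000] v=[0.0000 0.0000 0.0000 0.0000]
Step 1: x=[3.1600 8.3600 11.3200 15.0000] v=[0.8000 -3.2000 1.6000 0.0000]
Step 2: x=[3.4160 7.3616 11.7552 15.0512] v=[1.2800 -4.9920 2.1760 0.2560]
Step 3: x=[3.6676 6.4349 12.0148 15.2150] v=[1.2582 -4.6336 1.2979 0.8192]
Step 4: x=[3.8206 5.9582 11.8936 15.5068] v=[0.7651 -2.3835 -0.6059 1.4590]
Step 5: x=[3.8246 6.0891 11.4009 15.8605] v=[0.0201 0.6547 -2.4637 1.7684]
Step 6: x=[3.6898 6.7076 10.7718 16.1406] v=[-0.6741 3.0925 -3.1455 1.4007]
Max displacement = 2.0418

Answer: 2.0418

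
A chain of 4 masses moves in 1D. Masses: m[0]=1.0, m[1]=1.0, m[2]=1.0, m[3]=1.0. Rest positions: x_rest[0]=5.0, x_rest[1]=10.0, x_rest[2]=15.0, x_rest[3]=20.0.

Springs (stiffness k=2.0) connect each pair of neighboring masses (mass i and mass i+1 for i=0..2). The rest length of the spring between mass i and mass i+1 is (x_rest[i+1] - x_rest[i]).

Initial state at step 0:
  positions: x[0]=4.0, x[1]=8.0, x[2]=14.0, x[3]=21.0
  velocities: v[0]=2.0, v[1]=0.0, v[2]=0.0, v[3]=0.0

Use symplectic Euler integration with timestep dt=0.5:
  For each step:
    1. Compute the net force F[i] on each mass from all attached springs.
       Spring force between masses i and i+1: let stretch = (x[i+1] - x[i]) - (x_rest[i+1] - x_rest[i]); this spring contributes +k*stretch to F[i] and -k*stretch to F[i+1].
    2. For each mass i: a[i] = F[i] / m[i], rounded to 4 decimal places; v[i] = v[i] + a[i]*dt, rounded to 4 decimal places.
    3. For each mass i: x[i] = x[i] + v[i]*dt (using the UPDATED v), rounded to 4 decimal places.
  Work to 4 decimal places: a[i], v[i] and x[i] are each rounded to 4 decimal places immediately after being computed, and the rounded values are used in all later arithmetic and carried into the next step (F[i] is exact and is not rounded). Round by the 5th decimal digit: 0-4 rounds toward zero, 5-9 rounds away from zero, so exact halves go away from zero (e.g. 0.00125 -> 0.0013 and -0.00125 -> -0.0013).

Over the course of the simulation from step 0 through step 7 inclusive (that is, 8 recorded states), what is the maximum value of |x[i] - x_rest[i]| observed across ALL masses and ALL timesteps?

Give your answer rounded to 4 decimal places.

Answer: 2.4375

Derivation:
Step 0: x=[4.0000 8.0000 14.0000 21.0000] v=[2.0000 0.0000 0.0000 0.0000]
Step 1: x=[4.5000 9.0000 14.5000 20.0000] v=[1.0000 2.0000 1.0000 -2.0000]
Step 2: x=[4.7500 10.5000 15.0000 18.7500] v=[0.5000 3.0000 1.0000 -2.5000]
Step 3: x=[5.3750 11.3750 15.1250 18.1250] v=[1.2500 1.7500 0.2500 -1.2500]
Step 4: x=[6.5000 11.1250 14.8750 18.5000] v=[2.2500 -0.5000 -0.5000 0.7500]
Step 5: x=[7.4375 10.4375 14.5625 19.5625] v=[1.8750 -1.3750 -0.6250 2.1250]
Step 6: x=[7.3750 10.3125 14.6875 20.6250] v=[-0.1250 -0.2500 0.2500 2.1250]
Step 7: x=[6.2813 10.9063 15.5938 21.2188] v=[-2.1875 1.1875 1.8125 1.1875]
Max displacement = 2.4375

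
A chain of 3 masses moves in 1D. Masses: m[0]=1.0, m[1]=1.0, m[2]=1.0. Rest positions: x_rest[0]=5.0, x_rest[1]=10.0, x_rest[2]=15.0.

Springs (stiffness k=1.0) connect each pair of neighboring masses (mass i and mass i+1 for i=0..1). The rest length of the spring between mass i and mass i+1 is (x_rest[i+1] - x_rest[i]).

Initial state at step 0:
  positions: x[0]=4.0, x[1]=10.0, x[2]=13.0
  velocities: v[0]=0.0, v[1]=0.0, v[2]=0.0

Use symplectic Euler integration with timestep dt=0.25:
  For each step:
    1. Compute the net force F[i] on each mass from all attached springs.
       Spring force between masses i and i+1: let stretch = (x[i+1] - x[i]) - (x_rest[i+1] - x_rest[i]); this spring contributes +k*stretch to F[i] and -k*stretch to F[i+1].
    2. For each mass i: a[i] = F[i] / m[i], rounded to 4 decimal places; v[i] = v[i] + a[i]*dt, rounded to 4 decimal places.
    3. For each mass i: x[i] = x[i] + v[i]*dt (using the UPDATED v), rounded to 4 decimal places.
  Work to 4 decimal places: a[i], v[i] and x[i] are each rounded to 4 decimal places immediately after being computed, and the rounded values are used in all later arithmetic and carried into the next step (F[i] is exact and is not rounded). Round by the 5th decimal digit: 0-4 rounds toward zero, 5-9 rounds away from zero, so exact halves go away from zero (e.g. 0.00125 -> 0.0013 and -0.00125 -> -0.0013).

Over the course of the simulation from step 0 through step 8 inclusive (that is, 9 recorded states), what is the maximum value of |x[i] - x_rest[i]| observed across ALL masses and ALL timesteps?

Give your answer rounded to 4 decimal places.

Answer: 2.0152

Derivation:
Step 0: x=[4.0000 10.0000 13.0000] v=[0.0000 0.0000 0.0000]
Step 1: x=[4.0625 9.8125 13.1250] v=[0.2500 -0.7500 0.5000]
Step 2: x=[4.1719 9.4727 13.3555] v=[0.4375 -1.3594 0.9219]
Step 3: x=[4.3001 9.0442 13.6558] v=[0.5127 -1.7139 1.2012]
Step 4: x=[4.4123 8.6075 13.9804] v=[0.4487 -1.7470 1.2983]
Step 5: x=[4.4742 8.2444 14.2817] v=[0.2475 -1.4526 1.2051]
Step 6: x=[4.4592 8.0230 14.5182] v=[-0.0600 -0.8858 0.9458]
Step 7: x=[4.3544 7.9848 14.6612] v=[-0.4191 -0.1530 0.5720]
Step 8: x=[4.1640 8.1369 14.6994] v=[-0.7615 0.6085 0.1529]
Max displacement = 2.0152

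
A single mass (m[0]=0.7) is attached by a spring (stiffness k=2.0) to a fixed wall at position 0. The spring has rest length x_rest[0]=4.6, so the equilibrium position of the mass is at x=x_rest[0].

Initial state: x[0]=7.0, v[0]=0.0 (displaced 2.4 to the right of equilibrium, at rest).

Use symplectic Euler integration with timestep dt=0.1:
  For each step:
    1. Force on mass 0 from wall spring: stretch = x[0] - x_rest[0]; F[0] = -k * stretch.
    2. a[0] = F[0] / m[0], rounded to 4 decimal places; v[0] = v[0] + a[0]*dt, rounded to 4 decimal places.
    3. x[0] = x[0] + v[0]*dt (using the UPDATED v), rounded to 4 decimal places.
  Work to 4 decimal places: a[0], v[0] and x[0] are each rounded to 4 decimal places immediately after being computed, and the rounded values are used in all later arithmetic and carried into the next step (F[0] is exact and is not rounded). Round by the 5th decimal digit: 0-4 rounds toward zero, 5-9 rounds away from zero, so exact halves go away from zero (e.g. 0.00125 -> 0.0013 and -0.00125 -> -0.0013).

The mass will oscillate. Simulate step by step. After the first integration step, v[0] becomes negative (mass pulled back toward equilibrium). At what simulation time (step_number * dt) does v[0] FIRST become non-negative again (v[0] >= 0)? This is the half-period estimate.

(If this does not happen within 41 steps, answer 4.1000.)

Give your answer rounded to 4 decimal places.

Answer: 1.9000

Derivation:
Step 0: x=[7.0000] v=[0.0000]
Step 1: x=[6.9314] v=[-0.6857]
Step 2: x=[6.7962] v=[-1.3518]
Step 3: x=[6.5983] v=[-1.9793]
Step 4: x=[6.3433] v=[-2.5502]
Step 5: x=[6.0385] v=[-3.0483]
Step 6: x=[5.6926] v=[-3.4593]
Step 7: x=[5.3155] v=[-3.7715]
Step 8: x=[4.9179] v=[-3.9759]
Step 9: x=[4.5112] v=[-4.0667]
Step 10: x=[4.1071] v=[-4.0413]
Step 11: x=[3.7171] v=[-3.9005]
Step 12: x=[3.3523] v=[-3.6482]
Step 13: x=[3.0231] v=[-3.2917]
Step 14: x=[2.7390] v=[-2.8412]
Step 15: x=[2.5081] v=[-2.3095]
Step 16: x=[2.3369] v=[-1.7118]
Step 17: x=[2.2304] v=[-1.0652]
Step 18: x=[2.1916] v=[-0.3882]
Step 19: x=[2.2216] v=[0.2999]
First v>=0 after going negative at step 19, time=1.9000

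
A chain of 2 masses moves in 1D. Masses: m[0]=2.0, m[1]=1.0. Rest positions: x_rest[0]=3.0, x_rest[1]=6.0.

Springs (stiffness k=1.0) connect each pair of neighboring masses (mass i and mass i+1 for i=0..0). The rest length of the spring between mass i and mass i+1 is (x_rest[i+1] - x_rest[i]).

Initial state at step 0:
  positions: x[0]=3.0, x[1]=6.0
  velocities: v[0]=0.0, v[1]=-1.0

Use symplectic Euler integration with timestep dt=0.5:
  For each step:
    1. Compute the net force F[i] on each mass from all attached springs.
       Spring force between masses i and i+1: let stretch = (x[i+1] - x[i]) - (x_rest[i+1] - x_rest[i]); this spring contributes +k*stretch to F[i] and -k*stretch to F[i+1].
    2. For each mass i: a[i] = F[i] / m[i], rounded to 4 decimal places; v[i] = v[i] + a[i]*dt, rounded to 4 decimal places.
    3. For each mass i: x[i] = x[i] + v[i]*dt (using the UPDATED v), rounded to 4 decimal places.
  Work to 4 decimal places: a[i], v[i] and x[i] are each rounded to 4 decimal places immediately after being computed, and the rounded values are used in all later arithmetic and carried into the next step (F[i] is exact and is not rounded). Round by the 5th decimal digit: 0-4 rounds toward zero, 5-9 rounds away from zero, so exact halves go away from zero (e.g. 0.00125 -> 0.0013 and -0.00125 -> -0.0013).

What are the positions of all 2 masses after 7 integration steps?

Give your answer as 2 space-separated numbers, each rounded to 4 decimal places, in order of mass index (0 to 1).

Answer: 1.5652 5.3693

Derivation:
Step 0: x=[3.0000 6.0000] v=[0.0000 -1.0000]
Step 1: x=[3.0000 5.5000] v=[0.0000 -1.0000]
Step 2: x=[2.9375 5.1250] v=[-0.1250 -0.7500]
Step 3: x=[2.7734 4.9531] v=[-0.3282 -0.3438]
Step 4: x=[2.5068 4.9863] v=[-0.5333 0.0664]
Step 5: x=[2.1751 5.1497] v=[-0.6635 0.3267]
Step 6: x=[1.8402 5.3194] v=[-0.6699 0.3394]
Step 7: x=[1.5652 5.3693] v=[-0.5501 0.0998]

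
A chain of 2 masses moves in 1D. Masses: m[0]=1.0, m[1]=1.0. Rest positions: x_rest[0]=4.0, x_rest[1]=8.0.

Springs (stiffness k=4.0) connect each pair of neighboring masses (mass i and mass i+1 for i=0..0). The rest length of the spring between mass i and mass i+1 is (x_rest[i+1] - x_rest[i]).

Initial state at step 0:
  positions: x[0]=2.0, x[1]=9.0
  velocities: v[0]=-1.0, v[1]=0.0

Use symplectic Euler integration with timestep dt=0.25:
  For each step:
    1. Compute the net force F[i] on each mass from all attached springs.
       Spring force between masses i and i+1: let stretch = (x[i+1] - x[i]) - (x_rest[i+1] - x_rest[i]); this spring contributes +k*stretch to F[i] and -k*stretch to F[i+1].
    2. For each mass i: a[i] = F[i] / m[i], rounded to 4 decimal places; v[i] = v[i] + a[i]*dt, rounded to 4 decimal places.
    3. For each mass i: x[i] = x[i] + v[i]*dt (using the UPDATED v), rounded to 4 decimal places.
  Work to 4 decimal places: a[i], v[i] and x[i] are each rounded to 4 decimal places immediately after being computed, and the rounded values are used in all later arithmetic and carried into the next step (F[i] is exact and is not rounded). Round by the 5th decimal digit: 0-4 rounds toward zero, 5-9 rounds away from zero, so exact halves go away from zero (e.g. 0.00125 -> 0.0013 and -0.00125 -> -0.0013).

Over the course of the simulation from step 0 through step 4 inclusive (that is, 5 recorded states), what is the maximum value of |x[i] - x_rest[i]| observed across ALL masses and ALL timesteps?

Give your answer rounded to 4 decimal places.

Answer: 2.5468

Derivation:
Step 0: x=[2.0000 9.0000] v=[-1.0000 0.0000]
Step 1: x=[2.5000 8.2500] v=[2.0000 -3.0000]
Step 2: x=[3.4375 7.0625] v=[3.7500 -4.7500]
Step 3: x=[4.2813 5.9688] v=[3.3750 -4.3750]
Step 4: x=[4.5469 5.4532] v=[1.0625 -2.0625]
Max displacement = 2.5468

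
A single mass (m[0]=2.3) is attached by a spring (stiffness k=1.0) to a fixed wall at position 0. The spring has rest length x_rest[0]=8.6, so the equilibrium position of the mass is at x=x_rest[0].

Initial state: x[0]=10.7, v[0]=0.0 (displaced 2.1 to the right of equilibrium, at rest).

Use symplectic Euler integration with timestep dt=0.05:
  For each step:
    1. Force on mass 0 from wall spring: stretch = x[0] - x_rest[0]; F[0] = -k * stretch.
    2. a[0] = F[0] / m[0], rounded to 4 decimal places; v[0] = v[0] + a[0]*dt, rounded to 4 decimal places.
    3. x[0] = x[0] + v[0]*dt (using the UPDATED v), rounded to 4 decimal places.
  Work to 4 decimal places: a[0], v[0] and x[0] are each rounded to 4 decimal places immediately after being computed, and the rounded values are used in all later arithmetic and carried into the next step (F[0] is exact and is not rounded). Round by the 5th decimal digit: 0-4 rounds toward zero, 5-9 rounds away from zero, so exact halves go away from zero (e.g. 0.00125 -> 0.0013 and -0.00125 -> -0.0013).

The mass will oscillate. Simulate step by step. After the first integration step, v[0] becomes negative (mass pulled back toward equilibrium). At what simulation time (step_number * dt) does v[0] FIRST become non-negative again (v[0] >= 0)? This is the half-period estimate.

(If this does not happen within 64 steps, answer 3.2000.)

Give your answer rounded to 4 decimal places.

Step 0: x=[10.7000] v=[0.0000]
Step 1: x=[10.6977] v=[-0.0457]
Step 2: x=[10.6931] v=[-0.0913]
Step 3: x=[10.6863] v=[-0.1368]
Step 4: x=[10.6772] v=[-0.1822]
Step 5: x=[10.6658] v=[-0.2274]
Step 6: x=[10.6522] v=[-0.2723]
Step 7: x=[10.6364] v=[-0.3169]
Step 8: x=[10.6183] v=[-0.3612]
Step 9: x=[10.5980] v=[-0.4051]
Step 10: x=[10.5756] v=[-0.4485]
Step 11: x=[10.5510] v=[-0.4915]
Step 12: x=[10.5243] v=[-0.5339]
Step 13: x=[10.4955] v=[-0.5757]
Step 14: x=[10.4647] v=[-0.6169]
Step 15: x=[10.4318] v=[-0.6574]
Step 16: x=[10.3969] v=[-0.6972]
Step 17: x=[10.3601] v=[-0.7363]
Step 18: x=[10.3214] v=[-0.7746]
Step 19: x=[10.2808] v=[-0.8120]
Step 20: x=[10.2384] v=[-0.8485]
Step 21: x=[10.1942] v=[-0.8841]
Step 22: x=[10.1483] v=[-0.9188]
Step 23: x=[10.1007] v=[-0.9525]
Step 24: x=[10.0514] v=[-0.9851]
Step 25: x=[10.0006] v=[-1.0167]
Step 26: x=[9.9482] v=[-1.0472]
Step 27: x=[9.8944] v=[-1.0765]
Step 28: x=[9.8392] v=[-1.1046]
Step 29: x=[9.7826] v=[-1.1315]
Step 30: x=[9.7247] v=[-1.1572]
Step 31: x=[9.6656] v=[-1.1817]
Step 32: x=[9.6054] v=[-1.2049]
Step 33: x=[9.5441] v=[-1.2268]
Step 34: x=[9.4817] v=[-1.2473]
Step 35: x=[9.4184] v=[-1.2665]
Step 36: x=[9.3542] v=[-1.2843]
Step 37: x=[9.2892] v=[-1.3007]
Step 38: x=[9.2234] v=[-1.3157]
Step 39: x=[9.1569] v=[-1.3293]
Step 40: x=[9.0898] v=[-1.3414]
Step 41: x=[9.0222] v=[-1.3521]
Step 42: x=[8.9541] v=[-1.3613]
Step 43: x=[8.8857] v=[-1.3690]
Step 44: x=[8.8169] v=[-1.3752]
Step 45: x=[8.7479] v=[-1.3799]
Step 46: x=[8.6787] v=[-1.3831]
Step 47: x=[8.6095] v=[-1.3848]
Step 48: x=[8.5403] v=[-1.3850]
Step 49: x=[8.4711] v=[-1.3837]
Step 50: x=[8.4021] v=[-1.3809]
Step 51: x=[8.3333] v=[-1.3766]
Step 52: x=[8.2648] v=[-1.3708]
Step 53: x=[8.1966] v=[-1.3635]
Step 54: x=[8.1289] v=[-1.3547]
Step 55: x=[8.0617] v=[-1.3445]
Step 56: x=[7.9951] v=[-1.3328]
Step 57: x=[7.9291] v=[-1.3197]
Step 58: x=[7.8638] v=[-1.3051]
Step 59: x=[7.7993] v=[-1.2891]
Step 60: x=[7.7357] v=[-1.2717]
Step 61: x=[7.6731] v=[-1.2529]
Step 62: x=[7.6115] v=[-1.2328]
Step 63: x=[7.5509] v=[-1.2113]
Step 64: x=[7.4915] v=[-1.1885]
v[0] did not become non-negative within 64 steps; using fallback time=3.2000

Answer: 3.2000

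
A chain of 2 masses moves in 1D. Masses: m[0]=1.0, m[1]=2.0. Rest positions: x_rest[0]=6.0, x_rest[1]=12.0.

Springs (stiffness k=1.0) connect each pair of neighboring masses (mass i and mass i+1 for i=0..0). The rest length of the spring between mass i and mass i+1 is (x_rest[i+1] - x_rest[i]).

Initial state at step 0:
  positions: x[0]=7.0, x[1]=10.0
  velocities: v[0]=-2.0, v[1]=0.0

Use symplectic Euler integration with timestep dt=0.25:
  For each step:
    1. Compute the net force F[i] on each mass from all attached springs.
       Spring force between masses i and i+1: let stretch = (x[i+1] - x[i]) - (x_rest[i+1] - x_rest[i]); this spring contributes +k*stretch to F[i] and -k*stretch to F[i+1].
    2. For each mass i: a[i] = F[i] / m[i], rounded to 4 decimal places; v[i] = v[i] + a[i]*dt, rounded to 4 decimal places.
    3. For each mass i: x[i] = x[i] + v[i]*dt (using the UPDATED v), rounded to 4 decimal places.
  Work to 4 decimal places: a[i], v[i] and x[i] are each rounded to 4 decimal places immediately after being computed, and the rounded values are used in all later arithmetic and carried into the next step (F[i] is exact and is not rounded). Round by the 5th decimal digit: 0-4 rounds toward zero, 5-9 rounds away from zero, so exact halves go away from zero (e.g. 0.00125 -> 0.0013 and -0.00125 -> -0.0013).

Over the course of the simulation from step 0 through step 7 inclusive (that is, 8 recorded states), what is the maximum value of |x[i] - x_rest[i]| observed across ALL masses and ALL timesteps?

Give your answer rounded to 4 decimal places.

Step 0: x=[7.0000 10.0000] v=[-2.0000 0.0000]
Step 1: x=[6.3125 10.0938] v=[-2.7500 0.3750]
Step 2: x=[5.4863 10.2569] v=[-3.3047 0.6524]
Step 3: x=[4.5833 10.4584] v=[-3.6121 0.8061]
Step 4: x=[3.6725 10.6638] v=[-3.6433 0.8217]
Step 5: x=[2.8236 10.8383] v=[-3.3955 0.6978]
Step 6: x=[2.1007 10.9498] v=[-2.8918 0.4460]
Step 7: x=[1.5558 10.9723] v=[-2.1795 0.0899]
Max displacement = 4.4442

Answer: 4.4442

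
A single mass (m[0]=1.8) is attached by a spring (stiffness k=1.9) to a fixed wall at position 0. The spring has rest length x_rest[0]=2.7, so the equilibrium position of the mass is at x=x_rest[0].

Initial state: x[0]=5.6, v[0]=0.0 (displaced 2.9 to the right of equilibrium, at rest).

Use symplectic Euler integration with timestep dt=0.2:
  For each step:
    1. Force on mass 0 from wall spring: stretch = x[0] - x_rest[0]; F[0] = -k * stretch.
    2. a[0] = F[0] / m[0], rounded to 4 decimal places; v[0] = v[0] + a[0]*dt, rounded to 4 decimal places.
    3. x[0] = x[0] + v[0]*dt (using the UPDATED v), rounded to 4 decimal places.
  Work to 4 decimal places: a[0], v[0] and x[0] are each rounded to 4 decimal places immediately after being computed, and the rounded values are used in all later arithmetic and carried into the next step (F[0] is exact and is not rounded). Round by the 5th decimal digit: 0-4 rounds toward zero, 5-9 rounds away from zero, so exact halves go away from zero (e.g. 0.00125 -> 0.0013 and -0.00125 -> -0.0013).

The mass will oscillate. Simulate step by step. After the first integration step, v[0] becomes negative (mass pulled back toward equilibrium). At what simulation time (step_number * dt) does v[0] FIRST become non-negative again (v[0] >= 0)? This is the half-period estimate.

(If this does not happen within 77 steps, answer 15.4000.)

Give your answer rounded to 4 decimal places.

Answer: 3.2000

Derivation:
Step 0: x=[5.6000] v=[0.0000]
Step 1: x=[5.4776] v=[-0.6122]
Step 2: x=[5.2379] v=[-1.1986]
Step 3: x=[4.8910] v=[-1.7344]
Step 4: x=[4.4516] v=[-2.1969]
Step 5: x=[3.9383] v=[-2.5667]
Step 6: x=[3.3727] v=[-2.8281]
Step 7: x=[2.7787] v=[-2.9701]
Step 8: x=[2.1814] v=[-2.9867]
Step 9: x=[1.6060] v=[-2.8772]
Step 10: x=[1.0768] v=[-2.6462]
Step 11: x=[0.6161] v=[-2.3035]
Step 12: x=[0.2434] v=[-1.8636]
Step 13: x=[-0.0256] v=[-1.3450]
Step 14: x=[-0.1795] v=[-0.7696]
Step 15: x=[-0.2118] v=[-0.1617]
Step 16: x=[-0.1212] v=[0.4530]
First v>=0 after going negative at step 16, time=3.2000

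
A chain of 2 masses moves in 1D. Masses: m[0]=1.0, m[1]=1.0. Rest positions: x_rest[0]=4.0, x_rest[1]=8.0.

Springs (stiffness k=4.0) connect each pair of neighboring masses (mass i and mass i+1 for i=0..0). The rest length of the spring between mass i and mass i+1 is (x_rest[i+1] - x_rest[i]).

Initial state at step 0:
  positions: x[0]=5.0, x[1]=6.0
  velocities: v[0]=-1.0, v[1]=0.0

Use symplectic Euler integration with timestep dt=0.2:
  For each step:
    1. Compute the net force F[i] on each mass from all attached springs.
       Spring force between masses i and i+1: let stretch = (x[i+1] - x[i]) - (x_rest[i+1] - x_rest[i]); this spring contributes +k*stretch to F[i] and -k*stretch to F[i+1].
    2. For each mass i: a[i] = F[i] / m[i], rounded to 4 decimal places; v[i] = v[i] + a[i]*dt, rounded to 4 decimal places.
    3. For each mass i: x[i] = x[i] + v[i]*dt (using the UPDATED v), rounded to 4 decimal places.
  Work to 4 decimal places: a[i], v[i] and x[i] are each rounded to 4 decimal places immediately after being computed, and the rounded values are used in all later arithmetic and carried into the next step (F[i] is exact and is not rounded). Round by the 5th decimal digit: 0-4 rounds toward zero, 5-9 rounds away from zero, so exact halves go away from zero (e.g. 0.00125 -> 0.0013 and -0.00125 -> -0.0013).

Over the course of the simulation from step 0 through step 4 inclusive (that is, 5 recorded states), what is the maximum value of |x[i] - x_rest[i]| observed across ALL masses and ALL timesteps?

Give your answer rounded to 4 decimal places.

Answer: 2.3625

Derivation:
Step 0: x=[5.0000 6.0000] v=[-1.0000 0.0000]
Step 1: x=[4.3200 6.4800] v=[-3.4000 2.4000]
Step 2: x=[3.3456 7.2544] v=[-4.8720 3.8720]
Step 3: x=[2.3566 8.0434] v=[-4.9450 3.9450]
Step 4: x=[1.6375 8.5625] v=[-3.5956 2.5956]
Max displacement = 2.3625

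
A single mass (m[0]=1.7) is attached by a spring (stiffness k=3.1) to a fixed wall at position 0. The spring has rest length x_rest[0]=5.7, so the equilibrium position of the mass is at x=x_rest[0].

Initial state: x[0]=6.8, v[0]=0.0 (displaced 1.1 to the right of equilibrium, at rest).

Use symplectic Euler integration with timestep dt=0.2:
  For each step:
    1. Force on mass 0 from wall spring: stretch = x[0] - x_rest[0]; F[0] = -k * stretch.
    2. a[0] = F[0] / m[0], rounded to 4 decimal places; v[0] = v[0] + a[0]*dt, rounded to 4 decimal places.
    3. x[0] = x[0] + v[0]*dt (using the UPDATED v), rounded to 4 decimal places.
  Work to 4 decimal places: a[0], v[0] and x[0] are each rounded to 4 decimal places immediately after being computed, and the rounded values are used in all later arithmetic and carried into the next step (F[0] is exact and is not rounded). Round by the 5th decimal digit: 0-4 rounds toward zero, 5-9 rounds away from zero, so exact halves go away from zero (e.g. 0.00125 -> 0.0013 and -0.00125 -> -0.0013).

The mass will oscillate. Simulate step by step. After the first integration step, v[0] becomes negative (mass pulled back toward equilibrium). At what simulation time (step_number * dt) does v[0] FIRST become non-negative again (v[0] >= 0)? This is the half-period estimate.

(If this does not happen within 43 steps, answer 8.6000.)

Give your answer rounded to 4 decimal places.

Answer: 2.4000

Derivation:
Step 0: x=[6.8000] v=[0.0000]
Step 1: x=[6.7198] v=[-0.4012]
Step 2: x=[6.5652] v=[-0.7731]
Step 3: x=[6.3475] v=[-1.0886]
Step 4: x=[6.0826] v=[-1.3247]
Step 5: x=[5.7898] v=[-1.4642]
Step 6: x=[5.4904] v=[-1.4970]
Step 7: x=[5.2063] v=[-1.4206]
Step 8: x=[4.9582] v=[-1.2405]
Step 9: x=[4.7642] v=[-0.9700]
Step 10: x=[4.6385] v=[-0.6287]
Step 11: x=[4.5902] v=[-0.2416]
Step 12: x=[4.6228] v=[0.1632]
First v>=0 after going negative at step 12, time=2.4000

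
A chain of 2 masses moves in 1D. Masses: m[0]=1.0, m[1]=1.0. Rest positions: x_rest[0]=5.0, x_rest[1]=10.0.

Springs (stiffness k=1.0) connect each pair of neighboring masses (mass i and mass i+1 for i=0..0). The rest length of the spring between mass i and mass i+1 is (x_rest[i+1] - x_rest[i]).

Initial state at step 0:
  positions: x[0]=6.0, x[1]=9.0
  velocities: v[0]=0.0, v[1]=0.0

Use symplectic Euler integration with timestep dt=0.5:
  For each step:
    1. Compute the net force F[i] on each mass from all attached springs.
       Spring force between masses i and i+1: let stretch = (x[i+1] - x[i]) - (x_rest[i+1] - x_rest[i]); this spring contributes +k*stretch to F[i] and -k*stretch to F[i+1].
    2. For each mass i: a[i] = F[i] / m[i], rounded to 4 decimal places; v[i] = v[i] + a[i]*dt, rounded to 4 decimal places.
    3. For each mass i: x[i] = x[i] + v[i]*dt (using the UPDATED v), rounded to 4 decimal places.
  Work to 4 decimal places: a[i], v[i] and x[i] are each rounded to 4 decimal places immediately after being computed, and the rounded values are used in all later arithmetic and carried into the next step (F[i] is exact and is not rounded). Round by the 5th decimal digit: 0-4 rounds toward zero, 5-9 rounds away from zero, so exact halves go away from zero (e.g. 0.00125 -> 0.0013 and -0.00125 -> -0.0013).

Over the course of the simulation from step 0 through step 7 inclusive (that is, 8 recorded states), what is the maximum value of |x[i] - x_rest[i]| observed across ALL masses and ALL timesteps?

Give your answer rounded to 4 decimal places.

Answer: 1.0625

Derivation:
Step 0: x=[6.0000 9.0000] v=[0.0000 0.0000]
Step 1: x=[5.5000 9.5000] v=[-1.0000 1.0000]
Step 2: x=[4.7500 10.2500] v=[-1.5000 1.5000]
Step 3: x=[4.1250 10.8750] v=[-1.2500 1.2500]
Step 4: x=[3.9375 11.0625] v=[-0.3750 0.3750]
Step 5: x=[4.2813 10.7188] v=[0.6875 -0.6875]
Step 6: x=[4.9845 10.0157] v=[1.4063 -1.4063]
Step 7: x=[5.6955 9.3048] v=[1.4219 -1.4219]
Max displacement = 1.0625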